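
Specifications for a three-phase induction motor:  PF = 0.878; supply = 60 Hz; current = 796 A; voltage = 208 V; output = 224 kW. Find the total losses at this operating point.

27800 W

P_in = √3·V·I·cosφ = 1.732×208×796×0.878 = 251779 W
P_out = 224000 W
Losses = P_in − P_out = 251779 − 224000 = 27779 W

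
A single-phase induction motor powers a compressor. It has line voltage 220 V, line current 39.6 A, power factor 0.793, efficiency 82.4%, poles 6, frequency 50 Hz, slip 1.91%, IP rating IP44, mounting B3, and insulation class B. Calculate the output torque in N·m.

P_in = V·I·cosφ = 220 × 39.6 × 0.793 = 6909 W
P_out = η·P_in = 0.824 × 6909 = 5693 W
n_s = 120×50/6 = 1000 rpm; n = 1000×(1−0.0191) = 981 rpm
ω = 2π×981/60 = 102.7 rad/s
τ = P_out/ω = 5693/102.7 = 55.4 N·m

55.4 N·m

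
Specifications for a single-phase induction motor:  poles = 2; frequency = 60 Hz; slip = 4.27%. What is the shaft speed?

3446 rpm

n_s = 120f/p = 120×60/2 = 3600 rpm
n = n_s(1 − s) = 3600 × (1 − 0.0427) = 3446 rpm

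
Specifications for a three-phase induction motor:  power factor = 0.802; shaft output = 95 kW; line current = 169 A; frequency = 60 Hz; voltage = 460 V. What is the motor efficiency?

P_out = 95 kW = 95000 W
P_in = √3·V_L·I_L·cosφ = 1.732 × 460 × 169 × 0.802 = 107986 W
η = P_out / P_in = 95000 / 107986 = 0.880 = 88.0%

88.0 %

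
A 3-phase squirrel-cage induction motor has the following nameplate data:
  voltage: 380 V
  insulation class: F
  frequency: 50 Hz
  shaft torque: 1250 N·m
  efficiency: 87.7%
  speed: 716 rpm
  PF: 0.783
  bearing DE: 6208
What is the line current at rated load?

207 A

ω = 2π×716/60 = 74.98 rad/s; P_out = τω = 1250 × 74.98 = 93725 W
P_in = P_out / η = 93725 / 0.877 = 106870 W
I_L = P_in / (√3·V_L·cosφ) = 106870 / (1.732 × 380 × 0.783) = 207 A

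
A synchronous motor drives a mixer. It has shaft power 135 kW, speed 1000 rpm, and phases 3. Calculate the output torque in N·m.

1290 N·m

ω = 2π × 1000/60 = 104.7 rad/s
τ = P/ω = 135000/104.7 = 1290 N·m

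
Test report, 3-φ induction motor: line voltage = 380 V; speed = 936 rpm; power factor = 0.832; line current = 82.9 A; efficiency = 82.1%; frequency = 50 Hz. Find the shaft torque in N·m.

P_in = √3·V·I·cosφ = 1.732 × 380 × 82.9 × 0.832 = 45395 W
P_out = η·P_in = 0.821 × 45395 = 37269 W
n = 936 rpm
ω = 2π×936/60 = 98.02 rad/s
τ = P_out/ω = 37269/98.02 = 380 N·m

380 N·m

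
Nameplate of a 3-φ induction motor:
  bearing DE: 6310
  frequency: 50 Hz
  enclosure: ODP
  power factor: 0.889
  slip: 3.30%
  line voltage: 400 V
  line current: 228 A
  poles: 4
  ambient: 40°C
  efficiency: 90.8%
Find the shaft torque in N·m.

839 N·m

P_in = √3·V·I·cosφ = 1.732 × 400 × 228 × 0.889 = 140425 W
P_out = η·P_in = 0.908 × 140425 = 127506 W
n_s = 120×50/4 = 1500 rpm; n = 1500×(1−0.033) = 1451 rpm
ω = 2π×1451/60 = 151.9 rad/s
τ = P_out/ω = 127506/151.9 = 839 N·m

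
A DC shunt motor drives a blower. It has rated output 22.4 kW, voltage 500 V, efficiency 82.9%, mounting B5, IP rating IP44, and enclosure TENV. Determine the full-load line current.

54 A

P_out = 22.4 kW = 22400 W
P_in = P_out / η = 22400 / 0.829 = 27021 W
I = P_in / V = 27021 / 500 = 54 A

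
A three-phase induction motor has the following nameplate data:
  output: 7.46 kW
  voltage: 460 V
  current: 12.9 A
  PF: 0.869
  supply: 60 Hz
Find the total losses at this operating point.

1470 W

P_in = √3·V·I·cosφ = 1.732×460×12.9×0.869 = 8931 W
P_out = 7460 W
Losses = P_in − P_out = 8931 − 7460 = 1471 W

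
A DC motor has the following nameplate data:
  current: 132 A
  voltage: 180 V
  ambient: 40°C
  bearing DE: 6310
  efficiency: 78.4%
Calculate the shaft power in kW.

P_in = V·I = 180 × 132 = 23760 W
P_out = η·P_in = 0.784 × 23760 = 18628 W

18.6 kW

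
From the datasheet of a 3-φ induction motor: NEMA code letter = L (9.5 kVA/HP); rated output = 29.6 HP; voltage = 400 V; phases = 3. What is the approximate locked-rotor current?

406 A

S_LR = 9.5 × 29.6 = 281.2 kVA
I_LR = S_LR/(√3·V_L) = 281200/(1.732×400) = 406 A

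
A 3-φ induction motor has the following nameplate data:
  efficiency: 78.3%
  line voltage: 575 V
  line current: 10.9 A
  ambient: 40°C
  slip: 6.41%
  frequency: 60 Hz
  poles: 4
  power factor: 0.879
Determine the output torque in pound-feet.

31.2 lb·ft

P_in = √3·V·I·cosφ = 1.732 × 575 × 10.9 × 0.879 = 9542 W
P_out = η·P_in = 0.783 × 9542 = 7471 W
n_s = 120×60/4 = 1800 rpm; n = 1800×(1−0.0641) = 1685 rpm
ω = 2π×1685/60 = 176.5 rad/s
τ = P_out/ω = 7471/176.5 = 42.33 N·m
In lb·ft: 42.33/1.356 = 31.2 lb·ft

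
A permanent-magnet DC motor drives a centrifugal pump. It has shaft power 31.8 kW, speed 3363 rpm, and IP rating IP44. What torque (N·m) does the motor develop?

90.3 N·m

ω = 2π × 3363/60 = 352.2 rad/s
τ = P/ω = 31800/352.2 = 90.3 N·m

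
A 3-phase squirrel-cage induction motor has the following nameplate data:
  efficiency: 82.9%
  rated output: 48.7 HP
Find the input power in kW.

P_out = 48.7 × 746 = 36330 W
P_in = P_out/η = 36330/0.829 = 43824 W = 43.8 kW

43.8 kW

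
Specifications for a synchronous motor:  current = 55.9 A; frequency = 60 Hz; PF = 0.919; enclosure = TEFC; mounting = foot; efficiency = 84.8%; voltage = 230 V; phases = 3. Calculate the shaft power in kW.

17.4 kW

P_in = √3·V·I·cosφ = 1.732 × 230 × 55.9 × 0.919 = 20465 W
P_out = η·P_in = 0.848 × 20465 = 17354 W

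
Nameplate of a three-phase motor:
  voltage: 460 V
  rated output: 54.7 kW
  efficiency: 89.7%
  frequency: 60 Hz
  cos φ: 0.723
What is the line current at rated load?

106 A

P_out = 54.7 kW = 54700 W
P_in = P_out / η = 54700 / 0.897 = 60981 W
I_L = P_in / (√3·V_L·cosφ) = 60981 / (1.732 × 460 × 0.723) = 106 A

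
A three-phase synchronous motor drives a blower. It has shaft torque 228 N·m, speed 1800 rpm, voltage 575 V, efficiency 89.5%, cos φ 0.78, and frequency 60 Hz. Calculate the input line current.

ω = 2π×1800/60 = 188.5 rad/s; P_out = τω = 228 × 188.5 = 42978 W
P_in = P_out / η = 42978 / 0.895 = 48020 W
I_L = P_in / (√3·V_L·cosφ) = 48020 / (1.732 × 575 × 0.78) = 61.8 A

61.8 A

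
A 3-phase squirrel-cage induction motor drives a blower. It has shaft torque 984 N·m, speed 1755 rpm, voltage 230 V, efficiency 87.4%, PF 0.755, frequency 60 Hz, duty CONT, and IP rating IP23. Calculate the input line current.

688 A

ω = 2π×1755/60 = 183.8 rad/s; P_out = τω = 984 × 183.8 = 180859 W
P_in = P_out / η = 180859 / 0.874 = 206932 W
I_L = P_in / (√3·V_L·cosφ) = 206932 / (1.732 × 230 × 0.755) = 688 A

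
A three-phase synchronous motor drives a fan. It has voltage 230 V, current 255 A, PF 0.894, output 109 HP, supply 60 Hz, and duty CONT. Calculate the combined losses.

P_in = √3·V·I·cosφ = 1.732×230×255×0.894 = 90814 W
P_out = 109×746 = 81314 W
Losses = P_in − P_out = 90814 − 81314 = 9500 W

9.5 kW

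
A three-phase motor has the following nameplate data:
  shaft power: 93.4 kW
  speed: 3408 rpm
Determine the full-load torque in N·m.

262 N·m

ω = 2π × 3408/60 = 356.9 rad/s
τ = P/ω = 93400/356.9 = 262 N·m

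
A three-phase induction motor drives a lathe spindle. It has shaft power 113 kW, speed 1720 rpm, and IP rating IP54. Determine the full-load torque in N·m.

ω = 2π × 1720/60 = 180.1 rad/s
τ = P/ω = 113000/180.1 = 627 N·m

627 N·m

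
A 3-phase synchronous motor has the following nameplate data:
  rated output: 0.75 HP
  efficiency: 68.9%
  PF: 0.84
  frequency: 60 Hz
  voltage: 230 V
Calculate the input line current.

P_out = 0.75 × 746 = 560 W
P_in = P_out / η = 560 / 0.689 = 813 W
I_L = P_in / (√3·V_L·cosφ) = 813 / (1.732 × 230 × 0.84) = 2.43 A

2.43 A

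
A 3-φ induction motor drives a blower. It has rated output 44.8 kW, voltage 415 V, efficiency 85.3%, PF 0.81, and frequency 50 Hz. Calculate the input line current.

P_out = 44.8 kW = 44800 W
P_in = P_out / η = 44800 / 0.853 = 52521 W
I_L = P_in / (√3·V_L·cosφ) = 52521 / (1.732 × 415 × 0.81) = 90.2 A

90.2 A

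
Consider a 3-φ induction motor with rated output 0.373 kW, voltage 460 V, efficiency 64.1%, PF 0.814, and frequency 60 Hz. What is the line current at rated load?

0.897 A

P_out = 0.373 kW = 373 W
P_in = P_out / η = 373 / 0.641 = 582 W
I_L = P_in / (√3·V_L·cosφ) = 582 / (1.732 × 460 × 0.814) = 0.897 A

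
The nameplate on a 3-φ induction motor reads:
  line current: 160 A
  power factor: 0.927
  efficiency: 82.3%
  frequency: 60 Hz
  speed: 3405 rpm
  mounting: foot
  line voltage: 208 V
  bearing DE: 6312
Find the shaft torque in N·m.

123 N·m

P_in = √3·V·I·cosφ = 1.732 × 208 × 160 × 0.927 = 53433 W
P_out = η·P_in = 0.823 × 53433 = 43975 W
n = 3405 rpm
ω = 2π×3405/60 = 356.6 rad/s
τ = P_out/ω = 43975/356.6 = 123 N·m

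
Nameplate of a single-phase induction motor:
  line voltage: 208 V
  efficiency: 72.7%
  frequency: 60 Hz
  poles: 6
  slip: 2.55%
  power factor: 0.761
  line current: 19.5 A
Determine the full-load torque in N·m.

18.3 N·m

P_in = V·I·cosφ = 208 × 19.5 × 0.761 = 3087 W
P_out = η·P_in = 0.727 × 3087 = 2244 W
n_s = 120×60/6 = 1200 rpm; n = 1200×(1−0.0255) = 1169 rpm
ω = 2π×1169/60 = 122.4 rad/s
τ = P_out/ω = 2244/122.4 = 18.3 N·m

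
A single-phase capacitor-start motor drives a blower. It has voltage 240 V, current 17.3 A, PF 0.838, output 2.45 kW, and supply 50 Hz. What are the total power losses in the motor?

1030 W

P_in = V·I·cosφ = 240×17.3×0.838 = 3479 W
P_out = 2450 W
Losses = P_in − P_out = 3479 − 2450 = 1029 W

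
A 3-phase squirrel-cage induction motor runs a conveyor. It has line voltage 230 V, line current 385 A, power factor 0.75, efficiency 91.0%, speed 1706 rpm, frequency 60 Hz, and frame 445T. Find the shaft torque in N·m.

586 N·m

P_in = √3·V·I·cosφ = 1.732 × 230 × 385 × 0.75 = 115026 W
P_out = η·P_in = 0.91 × 115026 = 104674 W
n = 1706 rpm
ω = 2π×1706/60 = 178.7 rad/s
τ = P_out/ω = 104674/178.7 = 586 N·m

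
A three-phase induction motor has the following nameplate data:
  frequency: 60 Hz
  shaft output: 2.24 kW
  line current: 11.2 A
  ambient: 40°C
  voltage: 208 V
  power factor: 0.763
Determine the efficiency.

72.8 %

P_out = 2.24 kW = 2240 W
P_in = √3·V_L·I_L·cosφ = 1.732 × 208 × 11.2 × 0.763 = 3079 W
η = P_out / P_in = 2240 / 3079 = 0.728 = 72.8%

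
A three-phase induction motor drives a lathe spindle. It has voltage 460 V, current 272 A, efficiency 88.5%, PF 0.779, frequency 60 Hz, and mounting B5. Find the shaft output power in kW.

P_in = √3·V·I·cosφ = 1.732 × 460 × 272 × 0.779 = 168815 W
P_out = η·P_in = 0.885 × 168815 = 149401 W

149 kW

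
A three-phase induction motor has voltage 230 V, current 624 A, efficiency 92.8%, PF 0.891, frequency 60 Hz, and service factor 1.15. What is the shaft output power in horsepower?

P_in = √3·V·I·cosφ = 1.732 × 230 × 624 × 0.891 = 221482 W
P_out = η·P_in = 0.928 × 221482 = 205535 W
= 205535/746 = 276 HP

276 HP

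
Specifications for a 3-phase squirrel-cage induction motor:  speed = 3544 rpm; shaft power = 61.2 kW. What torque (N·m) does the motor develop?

165 N·m

ω = 2π × 3544/60 = 371.1 rad/s
τ = P/ω = 61200/371.1 = 165 N·m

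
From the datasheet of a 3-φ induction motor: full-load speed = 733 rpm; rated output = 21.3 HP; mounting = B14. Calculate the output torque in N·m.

207 N·m

P_out = 21.3 × 746 = 15890 W
ω = 2π × 733/60 = 76.76 rad/s
τ = P_out/ω = 15890/76.76 = 207 N·m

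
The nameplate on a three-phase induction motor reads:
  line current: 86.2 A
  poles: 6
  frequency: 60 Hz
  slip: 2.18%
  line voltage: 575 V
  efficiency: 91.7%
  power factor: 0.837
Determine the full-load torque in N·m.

P_in = √3·V·I·cosφ = 1.732 × 575 × 86.2 × 0.837 = 71854 W
P_out = η·P_in = 0.917 × 71854 = 65890 W
n_s = 120×60/6 = 1200 rpm; n = 1200×(1−0.0218) = 1174 rpm
ω = 2π×1174/60 = 122.9 rad/s
τ = P_out/ω = 65890/122.9 = 536 N·m

536 N·m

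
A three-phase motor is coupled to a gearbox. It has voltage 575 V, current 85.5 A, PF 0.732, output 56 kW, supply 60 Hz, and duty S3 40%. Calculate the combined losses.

P_in = √3·V·I·cosφ = 1.732×575×85.5×0.732 = 62329 W
P_out = 56000 W
Losses = P_in − P_out = 62329 − 56000 = 6329 W

6330 W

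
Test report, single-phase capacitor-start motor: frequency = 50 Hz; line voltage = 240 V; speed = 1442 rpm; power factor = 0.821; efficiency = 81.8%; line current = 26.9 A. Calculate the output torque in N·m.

P_in = V·I·cosφ = 240 × 26.9 × 0.821 = 5300 W
P_out = η·P_in = 0.818 × 5300 = 4335 W
n = 1442 rpm
ω = 2π×1442/60 = 151 rad/s
τ = P_out/ω = 4335/151 = 28.7 N·m

28.7 N·m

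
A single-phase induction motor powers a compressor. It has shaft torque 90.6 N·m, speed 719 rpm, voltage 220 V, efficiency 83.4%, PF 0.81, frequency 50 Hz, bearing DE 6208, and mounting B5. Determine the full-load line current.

ω = 2π×719/60 = 75.29 rad/s; P_out = τω = 90.6 × 75.29 = 6821 W
P_in = P_out / η = 6821 / 0.834 = 8179 W
I = P_in / (V·cosφ) = 8179 / (220 × 0.81) = 45.9 A

45.9 A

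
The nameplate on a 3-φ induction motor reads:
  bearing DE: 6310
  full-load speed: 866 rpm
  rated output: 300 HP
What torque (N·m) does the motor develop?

P_out = 300 × 746 = 223800 W
ω = 2π × 866/60 = 90.69 rad/s
τ = P_out/ω = 223800/90.69 = 2470 N·m

2470 N·m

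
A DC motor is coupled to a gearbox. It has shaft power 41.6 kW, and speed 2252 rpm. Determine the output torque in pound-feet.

130 lb·ft

ω = 2π × 2252/60 = 235.8 rad/s
τ = P/ω = 41600/235.8 = 176.4 N·m
In lb·ft: 176.4/1.356 = 130 lb·ft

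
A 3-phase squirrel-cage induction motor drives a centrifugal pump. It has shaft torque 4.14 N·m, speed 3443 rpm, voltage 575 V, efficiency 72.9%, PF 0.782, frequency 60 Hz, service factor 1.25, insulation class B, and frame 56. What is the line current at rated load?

ω = 2π×3443/60 = 360.6 rad/s; P_out = τω = 4.14 × 360.6 = 1493 W
P_in = P_out / η = 1493 / 0.729 = 2048 W
I_L = P_in / (√3·V_L·cosφ) = 2048 / (1.732 × 575 × 0.782) = 2.63 A

2.63 A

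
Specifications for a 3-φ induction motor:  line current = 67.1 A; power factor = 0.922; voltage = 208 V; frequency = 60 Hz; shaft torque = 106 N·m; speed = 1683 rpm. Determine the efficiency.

83.8 %

ω = 2π × 1683/60 = 176.2 rad/s; P_out = τω = 106 × 176.2 = 18677 W
P_in = √3·V_L·I_L·cosφ = 1.732 × 208 × 67.1 × 0.922 = 22288 W
η = P_out / P_in = 18677 / 22288 = 0.838 = 83.8%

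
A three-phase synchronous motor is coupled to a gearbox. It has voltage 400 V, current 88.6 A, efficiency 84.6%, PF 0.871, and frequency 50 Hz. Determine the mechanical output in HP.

P_in = √3·V·I·cosφ = 1.732 × 400 × 88.6 × 0.871 = 53464 W
P_out = η·P_in = 0.846 × 53464 = 45231 W
= 45231/746 = 60.6 HP

60.6 HP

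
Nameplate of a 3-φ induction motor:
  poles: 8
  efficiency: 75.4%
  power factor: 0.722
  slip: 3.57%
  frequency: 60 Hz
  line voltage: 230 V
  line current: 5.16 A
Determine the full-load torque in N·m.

P_in = √3·V·I·cosφ = 1.732 × 230 × 5.16 × 0.722 = 1484 W
P_out = η·P_in = 0.754 × 1484 = 1119 W
n_s = 120×60/8 = 900 rpm; n = 900×(1−0.0357) = 868 rpm
ω = 2π×868/60 = 90.9 rad/s
τ = P_out/ω = 1119/90.9 = 12.3 N·m

12.3 N·m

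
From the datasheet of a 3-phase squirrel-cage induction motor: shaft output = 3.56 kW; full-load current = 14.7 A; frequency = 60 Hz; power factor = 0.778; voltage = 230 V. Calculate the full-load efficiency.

P_out = 3.56 kW = 3560 W
P_in = √3·V_L·I_L·cosφ = 1.732 × 230 × 14.7 × 0.778 = 4556 W
η = P_out / P_in = 3560 / 4556 = 0.781 = 78.1%

78.1 %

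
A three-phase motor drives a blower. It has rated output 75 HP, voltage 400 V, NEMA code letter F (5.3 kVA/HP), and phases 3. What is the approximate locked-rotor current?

574 A

S_LR = 5.3 × 75 = 397.5 kVA
I_LR = S_LR/(√3·V_L) = 397500/(1.732×400) = 574 A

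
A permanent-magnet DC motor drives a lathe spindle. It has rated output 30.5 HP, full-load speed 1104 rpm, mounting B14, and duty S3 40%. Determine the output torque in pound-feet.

145 lb·ft

P_out = 30.5 × 746 = 22753 W
ω = 2π × 1104/60 = 115.6 rad/s
τ = P_out/ω = 22753/115.6 = 196.8 N·m
In lb·ft: 196.8/1.356 = 145 lb·ft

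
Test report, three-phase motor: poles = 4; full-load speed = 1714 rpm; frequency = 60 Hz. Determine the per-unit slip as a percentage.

n_s = 120f/p = 120×60/4 = 1800 rpm
s = (n_s − n)/n_s = (1800 − 1714)/1800 = 0.0478

4.78 %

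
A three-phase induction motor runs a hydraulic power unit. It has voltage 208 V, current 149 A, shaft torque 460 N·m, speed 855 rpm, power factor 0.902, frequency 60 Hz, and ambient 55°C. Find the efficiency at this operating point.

85.1 %

ω = 2π × 855/60 = 89.54 rad/s; P_out = τω = 460 × 89.54 = 41188 W
P_in = √3·V_L·I_L·cosφ = 1.732 × 208 × 149 × 0.902 = 48418 W
η = P_out / P_in = 41188 / 48418 = 0.851 = 85.1%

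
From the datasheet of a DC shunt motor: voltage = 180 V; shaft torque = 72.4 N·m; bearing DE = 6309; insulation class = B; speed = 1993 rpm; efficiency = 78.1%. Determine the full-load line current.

107 A

ω = 2π×1993/60 = 208.7 rad/s; P_out = τω = 72.4 × 208.7 = 15110 W
P_in = P_out / η = 15110 / 0.781 = 19347 W
I = P_in / V = 19347 / 180 = 107 A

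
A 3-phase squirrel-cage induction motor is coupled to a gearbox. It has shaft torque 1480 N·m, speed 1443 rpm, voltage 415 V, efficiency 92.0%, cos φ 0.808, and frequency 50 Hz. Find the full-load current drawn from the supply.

419 A

ω = 2π×1443/60 = 151.1 rad/s; P_out = τω = 1480 × 151.1 = 223628 W
P_in = P_out / η = 223628 / 0.920 = 243074 W
I_L = P_in / (√3·V_L·cosφ) = 243074 / (1.732 × 415 × 0.808) = 419 A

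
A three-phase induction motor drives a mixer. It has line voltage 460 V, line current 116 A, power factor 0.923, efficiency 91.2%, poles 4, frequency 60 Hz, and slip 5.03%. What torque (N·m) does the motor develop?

P_in = √3·V·I·cosφ = 1.732 × 460 × 116 × 0.923 = 85303 W
P_out = η·P_in = 0.912 × 85303 = 77796 W
n_s = 120×60/4 = 1800 rpm; n = 1800×(1−0.0503) = 1709 rpm
ω = 2π×1709/60 = 179 rad/s
τ = P_out/ω = 77796/179 = 435 N·m

435 N·m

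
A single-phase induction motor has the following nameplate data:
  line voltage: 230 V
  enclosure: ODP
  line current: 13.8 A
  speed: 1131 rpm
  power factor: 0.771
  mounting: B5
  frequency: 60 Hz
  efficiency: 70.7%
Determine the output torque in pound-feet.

10.8 lb·ft

P_in = V·I·cosφ = 230 × 13.8 × 0.771 = 2447 W
P_out = η·P_in = 0.707 × 2447 = 1730 W
n = 1131 rpm
ω = 2π×1131/60 = 118.4 rad/s
τ = P_out/ω = 1730/118.4 = 14.61 N·m
In lb·ft: 14.61/1.356 = 10.8 lb·ft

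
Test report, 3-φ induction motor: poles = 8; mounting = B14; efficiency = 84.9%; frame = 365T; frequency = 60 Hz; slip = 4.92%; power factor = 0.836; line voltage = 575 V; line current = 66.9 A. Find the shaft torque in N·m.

P_in = √3·V·I·cosφ = 1.732 × 575 × 66.9 × 0.836 = 55699 W
P_out = η·P_in = 0.849 × 55699 = 47288 W
n_s = 120×60/8 = 900 rpm; n = 900×(1−0.0492) = 856 rpm
ω = 2π×856/60 = 89.64 rad/s
τ = P_out/ω = 47288/89.64 = 528 N·m

528 N·m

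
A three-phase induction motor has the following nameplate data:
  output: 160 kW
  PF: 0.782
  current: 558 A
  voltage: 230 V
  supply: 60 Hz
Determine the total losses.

13.8 kW

P_in = √3·V·I·cosφ = 1.732×230×558×0.782 = 173827 W
P_out = 160000 W
Losses = P_in − P_out = 173827 − 160000 = 13827 W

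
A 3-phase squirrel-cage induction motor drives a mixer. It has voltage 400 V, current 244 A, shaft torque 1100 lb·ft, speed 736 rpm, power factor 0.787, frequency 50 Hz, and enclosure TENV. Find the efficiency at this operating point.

τ = 1100 lb·ft × 1.356 = 1492 N·m
ω = 2π × 736/60 = 77.07 rad/s; P_out = τω = 1492 × 77.07 = 114988 W
P_in = √3·V_L·I_L·cosφ = 1.732 × 400 × 244 × 0.787 = 133037 W
η = P_out / P_in = 114988 / 133037 = 0.864 = 86.4%

86.4 %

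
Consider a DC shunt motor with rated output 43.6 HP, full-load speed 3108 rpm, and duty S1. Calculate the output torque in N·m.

P_out = 43.6 × 746 = 32526 W
ω = 2π × 3108/60 = 325.5 rad/s
τ = P_out/ω = 32526/325.5 = 99.9 N·m

99.9 N·m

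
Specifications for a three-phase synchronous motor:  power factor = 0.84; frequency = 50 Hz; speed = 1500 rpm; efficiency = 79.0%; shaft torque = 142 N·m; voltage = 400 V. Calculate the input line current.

48.5 A

ω = 2π×1500/60 = 157.1 rad/s; P_out = τω = 142 × 157.1 = 22308 W
P_in = P_out / η = 22308 / 0.790 = 28238 W
I_L = P_in / (√3·V_L·cosφ) = 28238 / (1.732 × 400 × 0.84) = 48.5 A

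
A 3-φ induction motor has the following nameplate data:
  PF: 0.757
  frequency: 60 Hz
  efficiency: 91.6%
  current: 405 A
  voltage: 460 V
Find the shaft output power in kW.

P_in = √3·V·I·cosφ = 1.732 × 460 × 405 × 0.757 = 244262 W
P_out = η·P_in = 0.916 × 244262 = 223744 W

224 kW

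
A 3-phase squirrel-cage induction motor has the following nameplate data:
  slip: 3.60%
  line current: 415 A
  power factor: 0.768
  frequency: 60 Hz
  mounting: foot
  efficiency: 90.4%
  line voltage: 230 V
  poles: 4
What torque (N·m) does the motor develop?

632 N·m

P_in = √3·V·I·cosφ = 1.732 × 230 × 415 × 0.768 = 126965 W
P_out = η·P_in = 0.904 × 126965 = 114776 W
n_s = 120×60/4 = 1800 rpm; n = 1800×(1−0.036) = 1735 rpm
ω = 2π×1735/60 = 181.7 rad/s
τ = P_out/ω = 114776/181.7 = 632 N·m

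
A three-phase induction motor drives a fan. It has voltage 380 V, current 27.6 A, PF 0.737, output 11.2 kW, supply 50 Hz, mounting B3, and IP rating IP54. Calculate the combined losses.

P_in = √3·V·I·cosφ = 1.732×380×27.6×0.737 = 13388 W
P_out = 11200 W
Losses = P_in − P_out = 13388 − 11200 = 2188 W

2190 W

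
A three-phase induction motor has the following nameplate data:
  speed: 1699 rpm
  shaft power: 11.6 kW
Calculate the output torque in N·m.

ω = 2π × 1699/60 = 177.9 rad/s
τ = P/ω = 11600/177.9 = 65.2 N·m

65.2 N·m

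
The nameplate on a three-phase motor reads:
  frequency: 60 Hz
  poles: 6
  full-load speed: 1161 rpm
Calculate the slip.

n_s = 120f/p = 120×60/6 = 1200 rpm
s = (n_s − n)/n_s = (1200 − 1161)/1200 = 0.0325

3.2 %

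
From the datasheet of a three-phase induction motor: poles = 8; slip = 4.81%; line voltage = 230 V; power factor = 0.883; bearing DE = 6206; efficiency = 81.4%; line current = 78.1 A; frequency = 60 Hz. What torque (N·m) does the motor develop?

P_in = √3·V·I·cosφ = 1.732 × 230 × 78.1 × 0.883 = 27472 W
P_out = η·P_in = 0.814 × 27472 = 22362 W
n_s = 120×60/8 = 900 rpm; n = 900×(1−0.0481) = 857 rpm
ω = 2π×857/60 = 89.74 rad/s
τ = P_out/ω = 22362/89.74 = 249 N·m

249 N·m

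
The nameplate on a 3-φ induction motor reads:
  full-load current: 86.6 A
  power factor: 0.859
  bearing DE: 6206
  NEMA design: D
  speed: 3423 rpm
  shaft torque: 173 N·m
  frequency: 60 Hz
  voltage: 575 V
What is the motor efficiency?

ω = 2π × 3423/60 = 358.5 rad/s; P_out = τω = 173 × 358.5 = 62021 W
P_in = √3·V_L·I_L·cosφ = 1.732 × 575 × 86.6 × 0.859 = 74084 W
η = P_out / P_in = 62021 / 74084 = 0.837 = 83.7%

83.7 %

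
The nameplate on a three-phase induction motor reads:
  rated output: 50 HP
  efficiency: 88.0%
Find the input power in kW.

42.4 kW

P_out = 50 × 746 = 37300 W
P_in = P_out/η = 37300/0.88 = 42386 W = 42.4 kW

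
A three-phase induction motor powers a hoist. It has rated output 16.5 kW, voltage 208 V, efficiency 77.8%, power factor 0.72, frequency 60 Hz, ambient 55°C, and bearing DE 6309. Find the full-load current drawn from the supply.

P_out = 16.5 kW = 16500 W
P_in = P_out / η = 16500 / 0.778 = 21208 W
I_L = P_in / (√3·V_L·cosφ) = 21208 / (1.732 × 208 × 0.72) = 81.8 A

81.8 A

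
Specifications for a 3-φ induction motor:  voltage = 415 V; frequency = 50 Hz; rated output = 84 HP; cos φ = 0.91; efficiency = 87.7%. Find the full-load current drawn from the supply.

109 A

P_out = 84 × 746 = 62664 W
P_in = P_out / η = 62664 / 0.877 = 71453 W
I_L = P_in / (√3·V_L·cosφ) = 71453 / (1.732 × 415 × 0.91) = 109 A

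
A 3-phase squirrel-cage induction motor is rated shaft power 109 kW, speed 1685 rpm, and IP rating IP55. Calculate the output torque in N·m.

618 N·m

ω = 2π × 1685/60 = 176.5 rad/s
τ = P/ω = 109000/176.5 = 618 N·m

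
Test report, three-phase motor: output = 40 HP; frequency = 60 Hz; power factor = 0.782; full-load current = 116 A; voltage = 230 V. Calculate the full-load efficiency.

82.6 %

P_out = 40 × 746 = 29840 W
P_in = √3·V_L·I_L·cosφ = 1.732 × 230 × 116 × 0.782 = 36136 W
η = P_out / P_in = 29840 / 36136 = 0.826 = 82.6%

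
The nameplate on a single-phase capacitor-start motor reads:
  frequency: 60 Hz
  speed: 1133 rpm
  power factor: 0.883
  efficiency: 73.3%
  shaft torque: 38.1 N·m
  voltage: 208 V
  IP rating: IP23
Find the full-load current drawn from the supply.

ω = 2π×1133/60 = 118.6 rad/s; P_out = τω = 38.1 × 118.6 = 4519 W
P_in = P_out / η = 4519 / 0.733 = 6165 W
I = P_in / (V·cosφ) = 6165 / (208 × 0.883) = 33.6 A

33.6 A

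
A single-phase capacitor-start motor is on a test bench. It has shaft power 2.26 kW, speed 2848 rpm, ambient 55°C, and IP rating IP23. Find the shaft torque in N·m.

7.58 N·m

ω = 2π × 2848/60 = 298.2 rad/s
τ = P/ω = 2260/298.2 = 7.58 N·m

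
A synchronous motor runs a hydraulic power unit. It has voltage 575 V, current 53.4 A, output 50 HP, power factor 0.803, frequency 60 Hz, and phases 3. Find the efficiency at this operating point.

87.3 %

P_out = 50 × 746 = 37300 W
P_in = √3·V_L·I_L·cosφ = 1.732 × 575 × 53.4 × 0.803 = 42704 W
η = P_out / P_in = 37300 / 42704 = 0.873 = 87.3%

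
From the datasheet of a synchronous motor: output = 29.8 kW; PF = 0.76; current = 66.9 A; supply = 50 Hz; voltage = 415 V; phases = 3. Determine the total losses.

P_in = √3·V·I·cosφ = 1.732×415×66.9×0.76 = 36546 W
P_out = 29800 W
Losses = P_in − P_out = 36546 − 29800 = 6746 W

6750 W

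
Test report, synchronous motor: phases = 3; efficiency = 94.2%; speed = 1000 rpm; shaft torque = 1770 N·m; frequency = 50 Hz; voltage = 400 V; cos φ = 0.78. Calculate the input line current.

364 A

ω = 2π×1000/60 = 104.7 rad/s; P_out = τω = 1770 × 104.7 = 185319 W
P_in = P_out / η = 185319 / 0.942 = 196729 W
I_L = P_in / (√3·V_L·cosφ) = 196729 / (1.732 × 400 × 0.78) = 364 A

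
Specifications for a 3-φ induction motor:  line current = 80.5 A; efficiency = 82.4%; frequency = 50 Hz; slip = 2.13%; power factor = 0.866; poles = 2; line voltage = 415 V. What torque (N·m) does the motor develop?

134 N·m

P_in = √3·V·I·cosφ = 1.732 × 415 × 80.5 × 0.866 = 50108 W
P_out = η·P_in = 0.824 × 50108 = 41289 W
n_s = 120×50/2 = 3000 rpm; n = 3000×(1−0.0213) = 2936 rpm
ω = 2π×2936/60 = 307.5 rad/s
τ = P_out/ω = 41289/307.5 = 134 N·m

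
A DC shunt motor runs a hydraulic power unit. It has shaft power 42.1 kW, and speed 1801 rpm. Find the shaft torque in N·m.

223 N·m

ω = 2π × 1801/60 = 188.6 rad/s
τ = P/ω = 42100/188.6 = 223 N·m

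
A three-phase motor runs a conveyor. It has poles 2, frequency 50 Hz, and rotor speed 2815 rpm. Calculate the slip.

6.17 %

n_s = 120f/p = 120×50/2 = 3000 rpm
s = (n_s − n)/n_s = (3000 − 2815)/3000 = 0.0617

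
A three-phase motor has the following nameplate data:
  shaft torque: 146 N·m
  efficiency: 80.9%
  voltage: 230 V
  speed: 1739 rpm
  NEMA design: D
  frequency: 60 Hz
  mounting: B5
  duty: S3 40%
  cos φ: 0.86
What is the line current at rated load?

ω = 2π×1739/60 = 182.1 rad/s; P_out = τω = 146 × 182.1 = 26587 W
P_in = P_out / η = 26587 / 0.809 = 32864 W
I_L = P_in / (√3·V_L·cosφ) = 32864 / (1.732 × 230 × 0.86) = 95.9 A

95.9 A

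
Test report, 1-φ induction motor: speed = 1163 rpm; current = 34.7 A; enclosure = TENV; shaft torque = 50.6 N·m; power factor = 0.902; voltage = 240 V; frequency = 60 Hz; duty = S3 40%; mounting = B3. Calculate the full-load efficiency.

82.0 %

ω = 2π × 1163/60 = 121.8 rad/s; P_out = τω = 50.6 × 121.8 = 6163 W
P_in = V·I·cosφ = 240 × 34.7 × 0.902 = 7512 W
η = P_out / P_in = 6163 / 7512 = 0.820 = 82.0%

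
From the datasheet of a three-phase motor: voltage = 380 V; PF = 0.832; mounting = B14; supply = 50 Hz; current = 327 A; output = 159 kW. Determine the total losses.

20.1 kW

P_in = √3·V·I·cosφ = 1.732×380×327×0.832 = 179062 W
P_out = 159000 W
Losses = P_in − P_out = 179062 − 159000 = 20062 W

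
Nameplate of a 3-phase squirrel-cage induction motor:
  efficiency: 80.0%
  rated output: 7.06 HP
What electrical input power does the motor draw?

6.58 kW

P_out = 7.06 × 746 = 5267 W
P_in = P_out/η = 5267/0.8 = 6584 W = 6.58 kW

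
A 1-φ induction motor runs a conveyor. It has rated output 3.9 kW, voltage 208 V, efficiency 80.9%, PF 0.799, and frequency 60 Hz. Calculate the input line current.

P_out = 3.9 kW = 3900 W
P_in = P_out / η = 3900 / 0.809 = 4821 W
I = P_in / (V·cosφ) = 4821 / (208 × 0.799) = 29 A

29 A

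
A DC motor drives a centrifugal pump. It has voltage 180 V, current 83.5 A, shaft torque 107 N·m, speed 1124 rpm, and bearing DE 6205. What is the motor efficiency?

83.8 %

ω = 2π × 1124/60 = 117.7 rad/s; P_out = τω = 107 × 117.7 = 12594 W
P_in = V·I = 180 × 83.5 = 15030 W
η = P_out / P_in = 12594 / 15030 = 0.838 = 83.8%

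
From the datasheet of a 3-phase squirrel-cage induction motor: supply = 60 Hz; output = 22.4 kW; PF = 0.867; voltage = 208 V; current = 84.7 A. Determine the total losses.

P_in = √3·V·I·cosφ = 1.732×208×84.7×0.867 = 26455 W
P_out = 22400 W
Losses = P_in − P_out = 26455 − 22400 = 4055 W

4.06 kW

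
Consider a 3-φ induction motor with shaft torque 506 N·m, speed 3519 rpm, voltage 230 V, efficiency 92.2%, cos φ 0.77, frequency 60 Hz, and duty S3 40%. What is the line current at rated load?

659 A

ω = 2π×3519/60 = 368.5 rad/s; P_out = τω = 506 × 368.5 = 186461 W
P_in = P_out / η = 186461 / 0.922 = 202235 W
I_L = P_in / (√3·V_L·cosφ) = 202235 / (1.732 × 230 × 0.77) = 659 A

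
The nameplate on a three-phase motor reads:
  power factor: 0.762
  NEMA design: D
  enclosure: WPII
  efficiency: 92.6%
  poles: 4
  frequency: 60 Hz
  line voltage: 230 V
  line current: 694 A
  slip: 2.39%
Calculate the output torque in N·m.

P_in = √3·V·I·cosφ = 1.732 × 230 × 694 × 0.762 = 210664 W
P_out = η·P_in = 0.926 × 210664 = 195075 W
n_s = 120×60/4 = 1800 rpm; n = 1800×(1−0.0239) = 1757 rpm
ω = 2π×1757/60 = 184 rad/s
τ = P_out/ω = 195075/184 = 1060 N·m

1060 N·m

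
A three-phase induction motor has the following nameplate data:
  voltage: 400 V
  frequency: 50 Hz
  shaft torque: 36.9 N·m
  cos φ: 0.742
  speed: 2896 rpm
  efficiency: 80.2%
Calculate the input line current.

27.1 A

ω = 2π×2896/60 = 303.3 rad/s; P_out = τω = 36.9 × 303.3 = 11192 W
P_in = P_out / η = 11192 / 0.802 = 13955 W
I_L = P_in / (√3·V_L·cosφ) = 13955 / (1.732 × 400 × 0.742) = 27.1 A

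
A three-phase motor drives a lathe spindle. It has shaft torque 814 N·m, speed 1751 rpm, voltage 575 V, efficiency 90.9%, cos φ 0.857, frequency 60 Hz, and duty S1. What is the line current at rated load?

192 A

ω = 2π×1751/60 = 183.4 rad/s; P_out = τω = 814 × 183.4 = 149288 W
P_in = P_out / η = 149288 / 0.909 = 164233 W
I_L = P_in / (√3·V_L·cosφ) = 164233 / (1.732 × 575 × 0.857) = 192 A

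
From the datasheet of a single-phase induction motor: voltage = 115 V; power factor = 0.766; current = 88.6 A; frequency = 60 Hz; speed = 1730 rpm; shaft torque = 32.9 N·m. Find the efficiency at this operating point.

76.4 %

ω = 2π × 1730/60 = 181.2 rad/s; P_out = τω = 32.9 × 181.2 = 5961 W
P_in = V·I·cosφ = 115 × 88.6 × 0.766 = 7805 W
η = P_out / P_in = 5961 / 7805 = 0.764 = 76.4%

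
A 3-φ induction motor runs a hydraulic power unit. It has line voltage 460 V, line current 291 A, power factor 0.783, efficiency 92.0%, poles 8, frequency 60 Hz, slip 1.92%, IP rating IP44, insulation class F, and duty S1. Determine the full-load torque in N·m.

P_in = √3·V·I·cosφ = 1.732 × 460 × 291 × 0.783 = 181535 W
P_out = η·P_in = 0.92 × 181535 = 167012 W
n_s = 120×60/8 = 900 rpm; n = 900×(1−0.0192) = 883 rpm
ω = 2π×883/60 = 92.47 rad/s
τ = P_out/ω = 167012/92.47 = 1810 N·m

1810 N·m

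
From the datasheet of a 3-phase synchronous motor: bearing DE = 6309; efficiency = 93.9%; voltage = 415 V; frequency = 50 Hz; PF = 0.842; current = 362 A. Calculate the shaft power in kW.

206 kW

P_in = √3·V·I·cosφ = 1.732 × 415 × 362 × 0.842 = 219087 W
P_out = η·P_in = 0.939 × 219087 = 205723 W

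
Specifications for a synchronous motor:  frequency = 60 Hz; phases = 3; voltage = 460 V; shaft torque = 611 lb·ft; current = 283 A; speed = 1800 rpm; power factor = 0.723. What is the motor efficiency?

95.8 %

τ = 611 lb·ft × 1.356 = 828.5 N·m
ω = 2π × 1800/60 = 188.5 rad/s; P_out = τω = 828.5 × 188.5 = 156172 W
P_in = √3·V_L·I_L·cosφ = 1.732 × 460 × 283 × 0.723 = 163016 W
η = P_out / P_in = 156172 / 163016 = 0.958 = 95.8%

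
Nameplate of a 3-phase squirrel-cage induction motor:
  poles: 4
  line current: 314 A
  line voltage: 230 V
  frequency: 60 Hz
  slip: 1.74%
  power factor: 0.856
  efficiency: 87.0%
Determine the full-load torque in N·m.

503 N·m

P_in = √3·V·I·cosφ = 1.732 × 230 × 314 × 0.856 = 107073 W
P_out = η·P_in = 0.87 × 107073 = 93154 W
n_s = 120×60/4 = 1800 rpm; n = 1800×(1−0.0174) = 1769 rpm
ω = 2π×1769/60 = 185.2 rad/s
τ = P_out/ω = 93154/185.2 = 503 N·m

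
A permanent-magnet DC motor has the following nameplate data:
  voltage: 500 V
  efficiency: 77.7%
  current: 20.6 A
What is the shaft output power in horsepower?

10.7 HP

P_in = V·I = 500 × 20.6 = 10300 W
P_out = η·P_in = 0.777 × 10300 = 8003 W
= 8003/746 = 10.7 HP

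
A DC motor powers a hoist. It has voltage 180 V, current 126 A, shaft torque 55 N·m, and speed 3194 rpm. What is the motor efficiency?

81.1 %

ω = 2π × 3194/60 = 334.5 rad/s; P_out = τω = 55 × 334.5 = 18398 W
P_in = V·I = 180 × 126 = 22680 W
η = P_out / P_in = 18398 / 22680 = 0.811 = 81.1%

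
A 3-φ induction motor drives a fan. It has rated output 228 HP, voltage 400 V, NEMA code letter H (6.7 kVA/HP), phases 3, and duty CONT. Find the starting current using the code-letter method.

S_LR = 6.7 × 228 = 1527.6 kVA
I_LR = S_LR/(√3·V_L) = 1527600/(1.732×400) = 2200 A

2200 A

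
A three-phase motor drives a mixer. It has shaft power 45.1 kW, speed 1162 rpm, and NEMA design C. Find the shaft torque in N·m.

ω = 2π × 1162/60 = 121.7 rad/s
τ = P/ω = 45100/121.7 = 371 N·m

371 N·m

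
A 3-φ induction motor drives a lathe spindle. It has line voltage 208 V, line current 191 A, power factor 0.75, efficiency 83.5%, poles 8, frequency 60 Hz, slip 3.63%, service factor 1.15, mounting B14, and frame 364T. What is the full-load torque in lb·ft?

P_in = √3·V·I·cosφ = 1.732 × 208 × 191 × 0.75 = 51607 W
P_out = η·P_in = 0.835 × 51607 = 43092 W
n_s = 120×60/8 = 900 rpm; n = 900×(1−0.0363) = 867 rpm
ω = 2π×867/60 = 90.79 rad/s
τ = P_out/ω = 43092/90.79 = 474.6 N·m
In lb·ft: 474.6/1.356 = 350 lb·ft

350 lb·ft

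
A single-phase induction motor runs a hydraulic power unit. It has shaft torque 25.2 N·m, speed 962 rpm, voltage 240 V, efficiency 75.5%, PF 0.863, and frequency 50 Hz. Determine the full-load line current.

ω = 2π×962/60 = 100.7 rad/s; P_out = τω = 25.2 × 100.7 = 2538 W
P_in = P_out / η = 2538 / 0.755 = 3362 W
I = P_in / (V·cosφ) = 3362 / (240 × 0.863) = 16.2 A

16.2 A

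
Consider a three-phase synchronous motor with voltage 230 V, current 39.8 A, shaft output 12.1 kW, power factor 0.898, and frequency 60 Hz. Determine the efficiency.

P_out = 12.1 kW = 12100 W
P_in = √3·V_L·I_L·cosφ = 1.732 × 230 × 39.8 × 0.898 = 14238 W
η = P_out / P_in = 12100 / 14238 = 0.850 = 85.0%

85.0 %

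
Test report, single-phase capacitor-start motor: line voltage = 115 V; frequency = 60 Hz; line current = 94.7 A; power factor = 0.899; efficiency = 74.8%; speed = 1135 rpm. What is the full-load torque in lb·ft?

45.4 lb·ft

P_in = V·I·cosφ = 115 × 94.7 × 0.899 = 9791 W
P_out = η·P_in = 0.748 × 9791 = 7324 W
n = 1135 rpm
ω = 2π×1135/60 = 118.9 rad/s
τ = P_out/ω = 7324/118.9 = 61.6 N·m
In lb·ft: 61.6/1.356 = 45.4 lb·ft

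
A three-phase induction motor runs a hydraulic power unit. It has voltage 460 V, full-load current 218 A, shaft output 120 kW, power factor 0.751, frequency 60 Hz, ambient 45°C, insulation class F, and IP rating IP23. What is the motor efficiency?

P_out = 120 kW = 120000 W
P_in = √3·V_L·I_L·cosφ = 1.732 × 460 × 218 × 0.751 = 130437 W
η = P_out / P_in = 120000 / 130437 = 0.920 = 92.0%

92.0 %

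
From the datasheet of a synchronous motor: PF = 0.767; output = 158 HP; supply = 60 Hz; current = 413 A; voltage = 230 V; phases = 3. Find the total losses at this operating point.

P_in = √3·V·I·cosφ = 1.732×230×413×0.767 = 126189 W
P_out = 158×746 = 117868 W
Losses = P_in − P_out = 126189 − 117868 = 8321 W

8.32 kW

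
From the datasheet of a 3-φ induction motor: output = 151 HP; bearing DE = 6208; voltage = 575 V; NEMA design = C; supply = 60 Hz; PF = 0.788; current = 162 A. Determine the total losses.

14.5 kW

P_in = √3·V·I·cosφ = 1.732×575×162×0.788 = 127133 W
P_out = 151×746 = 112646 W
Losses = P_in − P_out = 127133 − 112646 = 14487 W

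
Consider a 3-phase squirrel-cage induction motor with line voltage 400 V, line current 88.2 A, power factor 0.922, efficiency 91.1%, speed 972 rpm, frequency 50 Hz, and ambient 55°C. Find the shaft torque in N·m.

P_in = √3·V·I·cosφ = 1.732 × 400 × 88.2 × 0.922 = 56339 W
P_out = η·P_in = 0.911 × 56339 = 51325 W
n = 972 rpm
ω = 2π×972/60 = 101.8 rad/s
τ = P_out/ω = 51325/101.8 = 504 N·m

504 N·m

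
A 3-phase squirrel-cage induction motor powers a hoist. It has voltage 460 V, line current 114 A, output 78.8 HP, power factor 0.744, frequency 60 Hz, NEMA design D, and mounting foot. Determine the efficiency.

87.0 %

P_out = 78.8 × 746 = 58785 W
P_in = √3·V_L·I_L·cosφ = 1.732 × 460 × 114 × 0.744 = 67575 W
η = P_out / P_in = 58785 / 67575 = 0.870 = 87.0%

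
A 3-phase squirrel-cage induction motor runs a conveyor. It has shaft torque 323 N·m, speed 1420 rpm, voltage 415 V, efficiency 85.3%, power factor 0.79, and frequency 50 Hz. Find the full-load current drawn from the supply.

ω = 2π×1420/60 = 148.7 rad/s; P_out = τω = 323 × 148.7 = 48030 W
P_in = P_out / η = 48030 / 0.853 = 56307 W
I_L = P_in / (√3·V_L·cosφ) = 56307 / (1.732 × 415 × 0.79) = 99.2 A

99.2 A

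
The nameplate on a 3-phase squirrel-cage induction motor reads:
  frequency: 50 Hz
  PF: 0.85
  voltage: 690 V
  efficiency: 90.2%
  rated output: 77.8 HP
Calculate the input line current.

63.3 A

P_out = 77.8 × 746 = 58039 W
P_in = P_out / η = 58039 / 0.902 = 64345 W
I_L = P_in / (√3·V_L·cosφ) = 64345 / (1.732 × 690 × 0.85) = 63.3 A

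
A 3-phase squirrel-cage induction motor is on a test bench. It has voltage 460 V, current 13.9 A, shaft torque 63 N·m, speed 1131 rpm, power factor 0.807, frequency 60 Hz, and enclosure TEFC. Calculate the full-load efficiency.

ω = 2π × 1131/60 = 118.4 rad/s; P_out = τω = 63 × 118.4 = 7459 W
P_in = √3·V_L·I_L·cosφ = 1.732 × 460 × 13.9 × 0.807 = 8937 W
η = P_out / P_in = 7459 / 8937 = 0.835 = 83.5%

83.5 %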